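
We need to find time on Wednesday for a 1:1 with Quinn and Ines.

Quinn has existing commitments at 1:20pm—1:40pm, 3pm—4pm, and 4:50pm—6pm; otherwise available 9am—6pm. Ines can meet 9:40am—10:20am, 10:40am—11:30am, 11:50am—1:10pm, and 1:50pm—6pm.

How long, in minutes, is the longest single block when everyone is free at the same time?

80 minutes

Quinn free within 09:00–18:00: 09:00–13:20, 13:40–15:00, 16:00–16:50.
Quinn ∩ Ines: 09:40–10:20, 10:40–11:30, 11:50–13:10, 13:50–15:00, 16:00–16:50.
Common window lengths: 40, 50, 80, 70, 50 min; longest is 80.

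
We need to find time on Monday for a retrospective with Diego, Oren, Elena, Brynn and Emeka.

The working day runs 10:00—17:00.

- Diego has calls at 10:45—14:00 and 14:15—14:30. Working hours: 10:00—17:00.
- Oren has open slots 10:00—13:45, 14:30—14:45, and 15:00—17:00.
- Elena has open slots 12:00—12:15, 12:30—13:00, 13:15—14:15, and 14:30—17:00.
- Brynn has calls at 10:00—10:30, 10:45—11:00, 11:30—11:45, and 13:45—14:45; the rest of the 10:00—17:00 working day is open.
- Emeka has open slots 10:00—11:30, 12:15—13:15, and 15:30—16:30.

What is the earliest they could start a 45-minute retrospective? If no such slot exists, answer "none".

Diego free within 10:00–17:00: 10:00–10:45, 14:00–14:15, 14:30–17:00.
Brynn free within 10:00–17:00: 10:30–10:45, 11:00–11:30, 11:45–13:45, 14:45–17:00.
Diego ∩ Oren: 10:00–10:45, 14:30–14:45, 15:00–17:00.
Diego ∩ Oren ∩ Elena: 14:30–14:45, 15:00–17:00.
Diego ∩ Oren ∩ Elena ∩ Brynn: 15:00–17:00.
Diego ∩ Oren ∩ Elena ∩ Brynn ∩ Emeka: 15:30–16:30.
Windows ≥ 45 min: 15:30–16:30.
Earliest such window starts at 15:30.

15:30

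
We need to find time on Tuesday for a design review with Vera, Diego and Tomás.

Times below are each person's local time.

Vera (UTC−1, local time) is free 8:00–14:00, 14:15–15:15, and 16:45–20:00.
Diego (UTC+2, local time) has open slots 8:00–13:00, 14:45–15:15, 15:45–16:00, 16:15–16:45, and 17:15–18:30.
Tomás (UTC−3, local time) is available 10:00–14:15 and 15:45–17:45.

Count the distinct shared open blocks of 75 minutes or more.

Vera → UTC: 09:00–15:00, 15:15–16:15, 17:45–21:00.
Diego → UTC: 06:00–11:00, 12:45–13:15, 13:45–14:00, 14:15–14:45, 15:15–16:30.
Tomás → UTC: 13:00–17:15, 18:45–20:45.
Vera ∩ Diego: 09:00–11:00, 12:45–13:15, 13:45–14:00, 14:15–14:45, 15:15–16:15.
Vera ∩ Diego ∩ Tomás: 13:00–13:15, 13:45–14:00, 14:15–14:45, 15:15–16:15.
Windows ≥ 75 min: (none).
That's 0 windows.

0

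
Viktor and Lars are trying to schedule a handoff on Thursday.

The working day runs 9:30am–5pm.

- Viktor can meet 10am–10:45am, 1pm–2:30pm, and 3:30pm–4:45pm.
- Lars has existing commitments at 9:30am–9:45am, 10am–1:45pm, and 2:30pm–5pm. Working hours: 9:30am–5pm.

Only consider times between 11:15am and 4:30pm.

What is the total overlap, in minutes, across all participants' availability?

45 minutes

Lars free within 09:30–17:00: 09:45–10:00, 13:45–14:30.
Viktor ∩ Lars: 13:45–14:30.
Restricted to 11:15–16:30: 13:45–14:30.
Total common minutes: 45.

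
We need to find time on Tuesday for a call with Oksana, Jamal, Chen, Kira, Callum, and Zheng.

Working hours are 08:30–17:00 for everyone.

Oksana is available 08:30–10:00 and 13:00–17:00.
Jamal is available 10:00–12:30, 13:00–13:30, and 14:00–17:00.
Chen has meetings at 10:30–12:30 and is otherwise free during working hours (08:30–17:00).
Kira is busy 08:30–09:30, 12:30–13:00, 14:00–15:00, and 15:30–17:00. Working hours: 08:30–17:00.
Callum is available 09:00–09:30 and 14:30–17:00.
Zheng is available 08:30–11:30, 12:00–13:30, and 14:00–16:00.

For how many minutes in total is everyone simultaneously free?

Chen free within 08:30–17:00: 08:30–10:30, 12:30–17:00.
Kira free within 08:30–17:00: 09:30–12:30, 13:00–14:00, 15:00–15:30.
Oksana ∩ Jamal: 13:00–13:30, 14:00–17:00.
Oksana ∩ Jamal ∩ Chen: 13:00–13:30, 14:00–17:00.
Oksana ∩ Jamal ∩ Chen ∩ Kira: 13:00–13:30, 15:00–15:30.
Oksana ∩ Jamal ∩ Chen ∩ Kira ∩ Callum: 15:00–15:30.
Oksana ∩ Jamal ∩ Chen ∩ Kira ∩ Callum ∩ Zheng: 15:00–15:30.
Total common minutes: 30.

30 minutes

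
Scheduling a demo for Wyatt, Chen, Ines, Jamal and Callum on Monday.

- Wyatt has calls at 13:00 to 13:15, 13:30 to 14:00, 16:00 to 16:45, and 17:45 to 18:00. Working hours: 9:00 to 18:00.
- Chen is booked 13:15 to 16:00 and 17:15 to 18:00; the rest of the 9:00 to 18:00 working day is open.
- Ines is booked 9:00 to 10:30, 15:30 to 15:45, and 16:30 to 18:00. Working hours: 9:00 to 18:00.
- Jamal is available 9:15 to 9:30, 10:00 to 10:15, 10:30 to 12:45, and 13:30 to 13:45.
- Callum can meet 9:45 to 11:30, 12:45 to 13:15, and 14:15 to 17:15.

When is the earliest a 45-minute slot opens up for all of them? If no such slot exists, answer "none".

Wyatt free within 09:00–18:00: 09:00–13:00, 13:15–13:30, 14:00–16:00, 16:45–17:45.
Chen free within 09:00–18:00: 09:00–13:15, 16:00–17:15.
Ines free within 09:00–18:00: 10:30–15:30, 15:45–16:30.
Wyatt ∩ Chen: 09:00–13:00, 16:45–17:15.
Wyatt ∩ Chen ∩ Ines: 10:30–13:00.
Wyatt ∩ Chen ∩ Ines ∩ Jamal: 10:30–12:45.
Wyatt ∩ Chen ∩ Ines ∩ Jamal ∩ Callum: 10:30–11:30.
Windows ≥ 45 min: 10:30–11:30.
Earliest such window starts at 10:30.

10:30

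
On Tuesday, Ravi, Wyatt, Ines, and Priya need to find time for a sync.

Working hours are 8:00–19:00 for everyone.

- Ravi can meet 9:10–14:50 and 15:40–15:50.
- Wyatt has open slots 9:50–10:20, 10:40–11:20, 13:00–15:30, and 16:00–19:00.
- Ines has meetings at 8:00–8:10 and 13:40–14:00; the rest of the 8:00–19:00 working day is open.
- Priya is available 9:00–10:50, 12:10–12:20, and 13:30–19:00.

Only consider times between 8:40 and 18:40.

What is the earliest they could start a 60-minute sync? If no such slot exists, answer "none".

Ines free within 08:00–19:00: 08:10–13:40, 14:00–19:00.
Ravi ∩ Wyatt: 09:50–10:20, 10:40–11:20, 13:00–14:50.
Ravi ∩ Wyatt ∩ Ines: 09:50–10:20, 10:40–11:20, 13:00–13:40, 14:00–14:50.
Ravi ∩ Wyatt ∩ Ines ∩ Priya: 09:50–10:20, 10:40–10:50, 13:30–13:40, 14:00–14:50.
Restricted to 08:40–18:40: 09:50–10:20, 10:40–10:50, 13:30–13:40, 14:00–14:50.
Windows ≥ 60 min: (none).

none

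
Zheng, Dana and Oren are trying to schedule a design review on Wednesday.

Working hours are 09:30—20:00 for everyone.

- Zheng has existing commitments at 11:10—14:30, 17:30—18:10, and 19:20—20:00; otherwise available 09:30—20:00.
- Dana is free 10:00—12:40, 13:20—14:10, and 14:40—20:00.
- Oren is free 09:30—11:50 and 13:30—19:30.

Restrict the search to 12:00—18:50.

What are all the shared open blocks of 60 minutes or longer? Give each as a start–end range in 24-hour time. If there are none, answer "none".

14:40–17:30

Zheng free within 09:30–20:00: 09:30–11:10, 14:30–17:30, 18:10–19:20.
Zheng ∩ Dana: 10:00–11:10, 14:40–17:30, 18:10–19:20.
Zheng ∩ Dana ∩ Oren: 10:00–11:10, 14:40–17:30, 18:10–19:20.
Restricted to 12:00–18:50: 14:40–17:30, 18:10–18:50.
Windows ≥ 60 min: 14:40–17:30.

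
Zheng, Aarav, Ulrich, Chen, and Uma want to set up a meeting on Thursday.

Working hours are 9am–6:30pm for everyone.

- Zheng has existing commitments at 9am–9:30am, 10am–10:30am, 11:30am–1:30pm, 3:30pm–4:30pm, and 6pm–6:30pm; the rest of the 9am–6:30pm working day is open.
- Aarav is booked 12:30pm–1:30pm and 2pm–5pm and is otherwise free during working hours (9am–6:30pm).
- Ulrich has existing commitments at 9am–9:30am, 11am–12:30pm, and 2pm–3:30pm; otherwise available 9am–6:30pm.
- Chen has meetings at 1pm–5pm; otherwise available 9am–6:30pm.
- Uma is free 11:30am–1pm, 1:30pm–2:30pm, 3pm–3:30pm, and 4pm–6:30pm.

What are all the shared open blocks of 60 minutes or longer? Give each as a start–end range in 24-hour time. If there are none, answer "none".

17:00–18:00

Zheng free within 09:00–18:30: 09:30–10:00, 10:30–11:30, 13:30–15:30, 16:30–18:00.
Aarav free within 09:00–18:30: 09:00–12:30, 13:30–14:00, 17:00–18:30.
Ulrich free within 09:00–18:30: 09:30–11:00, 12:30–14:00, 15:30–18:30.
Chen free within 09:00–18:30: 09:00–13:00, 17:00–18:30.
Zheng ∩ Aarav: 09:30–10:00, 10:30–11:30, 13:30–14:00, 17:00–18:00.
Zheng ∩ Aarav ∩ Ulrich: 09:30–10:00, 10:30–11:00, 13:30–14:00, 17:00–18:00.
Zheng ∩ Aarav ∩ Ulrich ∩ Chen: 09:30–10:00, 10:30–11:00, 17:00–18:00.
Zheng ∩ Aarav ∩ Ulrich ∩ Chen ∩ Uma: 17:00–18:00.
Windows ≥ 60 min: 17:00–18:00.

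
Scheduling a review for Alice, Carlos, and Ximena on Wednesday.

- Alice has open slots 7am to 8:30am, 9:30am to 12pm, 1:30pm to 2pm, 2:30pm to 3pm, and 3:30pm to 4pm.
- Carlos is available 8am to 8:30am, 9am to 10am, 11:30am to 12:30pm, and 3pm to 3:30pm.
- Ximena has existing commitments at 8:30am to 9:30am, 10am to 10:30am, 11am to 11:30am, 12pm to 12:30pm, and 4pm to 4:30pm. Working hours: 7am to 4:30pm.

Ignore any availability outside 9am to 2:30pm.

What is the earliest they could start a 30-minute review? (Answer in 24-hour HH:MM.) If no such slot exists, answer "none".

Ximena free within 07:00–16:30: 07:00–08:30, 09:30–10:00, 10:30–11:00, 11:30–12:00, 12:30–16:00.
Alice ∩ Carlos: 08:00–08:30, 09:30–10:00, 11:30–12:00.
Alice ∩ Carlos ∩ Ximena: 08:00–08:30, 09:30–10:00, 11:30–12:00.
Restricted to 09:00–14:30: 09:30–10:00, 11:30–12:00.
Windows ≥ 30 min: 09:30–10:00, 11:30–12:00.
Earliest such window starts at 09:30.

09:30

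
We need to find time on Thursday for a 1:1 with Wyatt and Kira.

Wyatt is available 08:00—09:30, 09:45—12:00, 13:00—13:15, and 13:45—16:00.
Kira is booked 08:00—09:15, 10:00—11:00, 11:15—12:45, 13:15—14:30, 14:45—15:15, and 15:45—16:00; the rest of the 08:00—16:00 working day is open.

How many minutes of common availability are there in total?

105 minutes

Kira free within 08:00–16:00: 09:15–10:00, 11:00–11:15, 12:45–13:15, 14:30–14:45, 15:15–15:45.
Wyatt ∩ Kira: 09:15–09:30, 09:45–10:00, 11:00–11:15, 13:00–13:15, 14:30–14:45, 15:15–15:45.
Total common minutes: 15 + 15 + 15 + 15 + 15 + 30 = 105.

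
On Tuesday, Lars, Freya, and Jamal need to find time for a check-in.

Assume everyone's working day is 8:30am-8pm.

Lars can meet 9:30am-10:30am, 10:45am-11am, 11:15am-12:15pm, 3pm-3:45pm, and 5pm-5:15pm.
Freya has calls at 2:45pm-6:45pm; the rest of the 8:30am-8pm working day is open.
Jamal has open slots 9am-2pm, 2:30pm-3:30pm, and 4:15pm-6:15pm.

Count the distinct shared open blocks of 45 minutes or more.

2

Freya free within 08:30–20:00: 08:30–14:45, 18:45–20:00.
Lars ∩ Freya: 09:30–10:30, 10:45–11:00, 11:15–12:15.
Lars ∩ Freya ∩ Jamal: 09:30–10:30, 10:45–11:00, 11:15–12:15.
Windows ≥ 45 min: 09:30–10:30, 11:15–12:15.
That's 2 windows.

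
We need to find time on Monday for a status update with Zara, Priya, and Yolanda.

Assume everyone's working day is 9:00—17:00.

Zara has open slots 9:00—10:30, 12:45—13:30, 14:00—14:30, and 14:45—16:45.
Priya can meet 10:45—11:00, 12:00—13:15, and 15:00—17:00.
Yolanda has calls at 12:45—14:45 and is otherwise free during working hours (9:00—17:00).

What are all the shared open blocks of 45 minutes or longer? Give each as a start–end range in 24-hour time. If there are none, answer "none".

Yolanda free within 09:00–17:00: 09:00–12:45, 14:45–17:00.
Zara ∩ Priya: 12:45–13:15, 15:00–16:45.
Zara ∩ Priya ∩ Yolanda: 15:00–16:45.
Windows ≥ 45 min: 15:00–16:45.

15:00–16:45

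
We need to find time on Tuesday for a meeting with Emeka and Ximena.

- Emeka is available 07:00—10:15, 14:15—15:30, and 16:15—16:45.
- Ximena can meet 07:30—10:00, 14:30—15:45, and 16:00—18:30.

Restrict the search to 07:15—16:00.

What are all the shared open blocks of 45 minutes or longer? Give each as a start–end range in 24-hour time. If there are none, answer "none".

07:30–10:00, 14:30–15:30

Emeka ∩ Ximena: 07:30–10:00, 14:30–15:30, 16:15–16:45.
Restricted to 07:15–16:00: 07:30–10:00, 14:30–15:30.
Windows ≥ 45 min: 07:30–10:00, 14:30–15:30.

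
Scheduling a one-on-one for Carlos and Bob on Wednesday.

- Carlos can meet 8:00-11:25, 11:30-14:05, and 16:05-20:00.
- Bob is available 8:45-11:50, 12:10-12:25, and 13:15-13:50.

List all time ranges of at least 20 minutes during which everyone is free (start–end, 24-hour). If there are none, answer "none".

08:45–11:25, 11:30–11:50, 13:15–13:50

Carlos ∩ Bob: 08:45–11:25, 11:30–11:50, 12:10–12:25, 13:15–13:50.
Windows ≥ 20 min: 08:45–11:25, 11:30–11:50, 13:15–13:50.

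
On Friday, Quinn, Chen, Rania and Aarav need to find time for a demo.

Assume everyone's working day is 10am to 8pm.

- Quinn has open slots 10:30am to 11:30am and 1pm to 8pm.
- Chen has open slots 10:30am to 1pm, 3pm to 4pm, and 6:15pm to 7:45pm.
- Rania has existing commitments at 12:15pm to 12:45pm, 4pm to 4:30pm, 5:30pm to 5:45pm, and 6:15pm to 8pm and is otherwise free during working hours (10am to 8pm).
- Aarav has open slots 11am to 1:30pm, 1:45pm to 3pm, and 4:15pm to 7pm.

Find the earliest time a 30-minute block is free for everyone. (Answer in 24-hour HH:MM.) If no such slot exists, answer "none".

Rania free within 10:00–20:00: 10:00–12:15, 12:45–16:00, 16:30–17:30, 17:45–18:15.
Quinn ∩ Chen: 10:30–11:30, 15:00–16:00, 18:15–19:45.
Quinn ∩ Chen ∩ Rania: 10:30–11:30, 15:00–16:00.
Quinn ∩ Chen ∩ Rania ∩ Aarav: 11:00–11:30.
Windows ≥ 30 min: 11:00–11:30.
Earliest such window starts at 11:00.

11:00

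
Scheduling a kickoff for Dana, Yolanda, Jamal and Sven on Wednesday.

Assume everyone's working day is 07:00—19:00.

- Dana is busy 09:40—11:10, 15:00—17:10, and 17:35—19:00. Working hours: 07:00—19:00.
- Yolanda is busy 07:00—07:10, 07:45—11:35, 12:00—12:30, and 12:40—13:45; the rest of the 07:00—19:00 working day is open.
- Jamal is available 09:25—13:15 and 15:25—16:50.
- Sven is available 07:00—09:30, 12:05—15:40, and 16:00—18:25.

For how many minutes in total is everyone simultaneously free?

10 minutes

Dana free within 07:00–19:00: 07:00–09:40, 11:10–15:00, 17:10–17:35.
Yolanda free within 07:00–19:00: 07:10–07:45, 11:35–12:00, 12:30–12:40, 13:45–19:00.
Dana ∩ Yolanda: 07:10–07:45, 11:35–12:00, 12:30–12:40, 13:45–15:00, 17:10–17:35.
Dana ∩ Yolanda ∩ Jamal: 11:35–12:00, 12:30–12:40.
Dana ∩ Yolanda ∩ Jamal ∩ Sven: 12:30–12:40.
Total common minutes: 10.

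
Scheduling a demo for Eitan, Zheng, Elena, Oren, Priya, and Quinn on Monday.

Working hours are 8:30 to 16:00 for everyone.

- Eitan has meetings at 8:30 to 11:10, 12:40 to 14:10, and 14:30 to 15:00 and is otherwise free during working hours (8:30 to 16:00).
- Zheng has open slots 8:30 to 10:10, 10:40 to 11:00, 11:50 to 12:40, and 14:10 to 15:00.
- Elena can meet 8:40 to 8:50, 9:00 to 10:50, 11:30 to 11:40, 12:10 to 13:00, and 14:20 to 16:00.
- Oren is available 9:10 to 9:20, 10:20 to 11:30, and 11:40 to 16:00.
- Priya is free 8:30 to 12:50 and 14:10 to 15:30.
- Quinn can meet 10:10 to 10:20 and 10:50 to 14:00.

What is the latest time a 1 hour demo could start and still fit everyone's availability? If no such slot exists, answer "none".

Eitan free within 08:30–16:00: 11:10–12:40, 14:10–14:30, 15:00–16:00.
Eitan ∩ Zheng: 11:50–12:40, 14:10–14:30.
Eitan ∩ Zheng ∩ Elena: 12:10–12:40, 14:20–14:30.
Eitan ∩ Zheng ∩ Elena ∩ Oren: 12:10–12:40, 14:20–14:30.
Eitan ∩ Zheng ∩ Elena ∩ Oren ∩ Priya: 12:10–12:40, 14:20–14:30.
Eitan ∩ Zheng ∩ Elena ∩ Oren ∩ Priya ∩ Quinn: 12:10–12:40.
Windows ≥ 60 min: (none).

none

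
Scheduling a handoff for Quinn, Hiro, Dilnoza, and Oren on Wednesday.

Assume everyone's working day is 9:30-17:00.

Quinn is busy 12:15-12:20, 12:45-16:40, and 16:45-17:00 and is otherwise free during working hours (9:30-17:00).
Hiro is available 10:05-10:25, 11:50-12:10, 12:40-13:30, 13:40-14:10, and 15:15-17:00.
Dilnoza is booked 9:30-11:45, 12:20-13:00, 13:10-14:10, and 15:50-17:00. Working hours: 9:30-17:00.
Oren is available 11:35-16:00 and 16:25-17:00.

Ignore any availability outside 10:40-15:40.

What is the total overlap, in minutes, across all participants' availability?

Quinn free within 09:30–17:00: 09:30–12:15, 12:20–12:45, 16:40–16:45.
Dilnoza free within 09:30–17:00: 11:45–12:20, 13:00–13:10, 14:10–15:50.
Quinn ∩ Hiro: 10:05–10:25, 11:50–12:10, 12:40–12:45, 16:40–16:45.
Quinn ∩ Hiro ∩ Dilnoza: 11:50–12:10.
Quinn ∩ Hiro ∩ Dilnoza ∩ Oren: 11:50–12:10.
Restricted to 10:40–15:40: 11:50–12:10.
Total common minutes: 20.

20 minutes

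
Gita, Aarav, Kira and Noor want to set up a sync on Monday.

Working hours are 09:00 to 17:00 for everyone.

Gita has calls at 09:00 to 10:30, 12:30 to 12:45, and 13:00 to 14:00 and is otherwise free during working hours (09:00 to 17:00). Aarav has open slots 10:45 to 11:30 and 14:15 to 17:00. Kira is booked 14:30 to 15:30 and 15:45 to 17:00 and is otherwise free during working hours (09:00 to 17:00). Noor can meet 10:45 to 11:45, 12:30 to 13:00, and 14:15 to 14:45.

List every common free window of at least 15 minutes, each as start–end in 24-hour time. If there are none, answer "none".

10:45–11:30, 14:15–14:30

Gita free within 09:00–17:00: 10:30–12:30, 12:45–13:00, 14:00–17:00.
Kira free within 09:00–17:00: 09:00–14:30, 15:30–15:45.
Gita ∩ Aarav: 10:45–11:30, 14:15–17:00.
Gita ∩ Aarav ∩ Kira: 10:45–11:30, 14:15–14:30, 15:30–15:45.
Gita ∩ Aarav ∩ Kira ∩ Noor: 10:45–11:30, 14:15–14:30.
Windows ≥ 15 min: 10:45–11:30, 14:15–14:30.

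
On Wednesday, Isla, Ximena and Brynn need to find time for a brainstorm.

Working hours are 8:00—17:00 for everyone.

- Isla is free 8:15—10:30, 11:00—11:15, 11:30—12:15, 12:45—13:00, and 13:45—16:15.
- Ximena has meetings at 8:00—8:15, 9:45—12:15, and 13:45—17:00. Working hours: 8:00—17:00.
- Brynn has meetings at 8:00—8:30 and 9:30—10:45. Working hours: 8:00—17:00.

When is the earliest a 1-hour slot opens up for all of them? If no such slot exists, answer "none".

08:30

Ximena free within 08:00–17:00: 08:15–09:45, 12:15–13:45.
Brynn free within 08:00–17:00: 08:30–09:30, 10:45–17:00.
Isla ∩ Ximena: 08:15–09:45, 12:45–13:00.
Isla ∩ Ximena ∩ Brynn: 08:30–09:30, 12:45–13:00.
Windows ≥ 60 min: 08:30–09:30.
Earliest such window starts at 08:30.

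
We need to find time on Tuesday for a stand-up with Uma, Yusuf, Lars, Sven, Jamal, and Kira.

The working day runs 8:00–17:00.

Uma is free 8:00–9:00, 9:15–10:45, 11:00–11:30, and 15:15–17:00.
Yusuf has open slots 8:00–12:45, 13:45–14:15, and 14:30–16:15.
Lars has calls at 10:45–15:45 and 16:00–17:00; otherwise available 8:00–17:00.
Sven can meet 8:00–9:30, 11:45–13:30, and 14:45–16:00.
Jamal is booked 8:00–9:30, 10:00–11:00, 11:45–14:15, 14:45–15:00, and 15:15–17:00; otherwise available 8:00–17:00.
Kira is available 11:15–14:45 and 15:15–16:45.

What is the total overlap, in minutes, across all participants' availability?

Lars free within 08:00–17:00: 08:00–10:45, 15:45–16:00.
Jamal free within 08:00–17:00: 09:30–10:00, 11:00–11:45, 14:15–14:45, 15:00–15:15.
Uma ∩ Yusuf: 08:00–09:00, 09:15–10:45, 11:00–11:30, 15:15–16:15.
Uma ∩ Yusuf ∩ Lars: 08:00–09:00, 09:15–10:45, 15:45–16:00.
Uma ∩ Yusuf ∩ Lars ∩ Sven: 08:00–09:00, 09:15–09:30, 15:45–16:00.
Uma ∩ Yusuf ∩ Lars ∩ Sven ∩ Jamal: (none).
Uma ∩ Yusuf ∩ Lars ∩ Sven ∩ Jamal ∩ Kira: (none).
Total common minutes: 0.

0 minutes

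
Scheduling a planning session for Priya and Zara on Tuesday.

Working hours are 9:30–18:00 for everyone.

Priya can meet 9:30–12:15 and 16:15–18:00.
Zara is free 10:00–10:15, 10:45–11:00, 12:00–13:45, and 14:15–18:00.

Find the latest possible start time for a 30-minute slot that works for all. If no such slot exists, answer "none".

Priya ∩ Zara: 10:00–10:15, 10:45–11:00, 12:00–12:15, 16:15–18:00.
Windows ≥ 30 min: 16:15–18:00.
Latest start in the last window 16:15–18:00 is 18:00 − 30 min = 17:30.

17:30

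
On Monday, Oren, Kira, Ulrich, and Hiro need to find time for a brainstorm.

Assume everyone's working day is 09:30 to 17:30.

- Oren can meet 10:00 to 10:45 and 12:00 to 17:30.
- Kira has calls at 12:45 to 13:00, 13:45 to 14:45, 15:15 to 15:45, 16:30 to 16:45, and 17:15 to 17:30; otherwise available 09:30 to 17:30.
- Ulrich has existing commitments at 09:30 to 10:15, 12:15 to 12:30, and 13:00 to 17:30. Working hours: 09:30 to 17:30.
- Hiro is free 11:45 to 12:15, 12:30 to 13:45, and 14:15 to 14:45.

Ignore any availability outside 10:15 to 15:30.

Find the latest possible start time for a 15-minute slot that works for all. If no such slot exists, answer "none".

Kira free within 09:30–17:30: 09:30–12:45, 13:00–13:45, 14:45–15:15, 15:45–16:30, 16:45–17:15.
Ulrich free within 09:30–17:30: 10:15–12:15, 12:30–13:00.
Oren ∩ Kira: 10:00–10:45, 12:00–12:45, 13:00–13:45, 14:45–15:15, 15:45–16:30, 16:45–17:15.
Oren ∩ Kira ∩ Ulrich: 10:15–10:45, 12:00–12:15, 12:30–12:45.
Oren ∩ Kira ∩ Ulrich ∩ Hiro: 12:00–12:15, 12:30–12:45.
Restricted to 10:15–15:30: 12:00–12:15, 12:30–12:45.
Windows ≥ 15 min: 12:00–12:15, 12:30–12:45.
Latest start in the last window 12:30–12:45 is 12:45 − 15 min = 12:30.

12:30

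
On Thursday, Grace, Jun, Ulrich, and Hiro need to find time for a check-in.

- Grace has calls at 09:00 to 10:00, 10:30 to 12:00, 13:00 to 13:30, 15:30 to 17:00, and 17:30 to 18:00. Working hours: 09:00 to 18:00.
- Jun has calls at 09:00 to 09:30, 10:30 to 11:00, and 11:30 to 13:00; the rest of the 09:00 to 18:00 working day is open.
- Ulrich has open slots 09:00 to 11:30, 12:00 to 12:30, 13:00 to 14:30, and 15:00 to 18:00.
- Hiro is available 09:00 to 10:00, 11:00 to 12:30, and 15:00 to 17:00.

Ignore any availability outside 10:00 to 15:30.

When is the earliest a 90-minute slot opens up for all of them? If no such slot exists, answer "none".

none

Grace free within 09:00–18:00: 10:00–10:30, 12:00–13:00, 13:30–15:30, 17:00–17:30.
Jun free within 09:00–18:00: 09:30–10:30, 11:00–11:30, 13:00–18:00.
Grace ∩ Jun: 10:00–10:30, 13:30–15:30, 17:00–17:30.
Grace ∩ Jun ∩ Ulrich: 10:00–10:30, 13:30–14:30, 15:00–15:30, 17:00–17:30.
Grace ∩ Jun ∩ Ulrich ∩ Hiro: 15:00–15:30.
Restricted to 10:00–15:30: 15:00–15:30.
Windows ≥ 90 min: (none).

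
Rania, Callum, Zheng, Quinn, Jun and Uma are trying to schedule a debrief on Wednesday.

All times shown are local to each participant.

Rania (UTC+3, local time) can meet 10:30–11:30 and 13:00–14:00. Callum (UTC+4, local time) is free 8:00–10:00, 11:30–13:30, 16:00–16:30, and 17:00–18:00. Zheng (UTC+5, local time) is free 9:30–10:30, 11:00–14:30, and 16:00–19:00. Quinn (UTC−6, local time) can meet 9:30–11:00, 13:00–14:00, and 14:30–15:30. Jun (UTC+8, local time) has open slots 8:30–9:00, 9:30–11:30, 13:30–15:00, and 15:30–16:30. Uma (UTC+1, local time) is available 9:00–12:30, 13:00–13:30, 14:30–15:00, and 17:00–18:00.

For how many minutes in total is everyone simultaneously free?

Rania → UTC: 07:30–08:30, 10:00–11:00.
Callum → UTC: 04:00–06:00, 07:30–09:30, 12:00–12:30, 13:00–14:00.
Zheng → UTC: 04:30–05:30, 06:00–09:30, 11:00–14:00.
Quinn → UTC: 15:30–17:00, 19:00–20:00, 20:30–21:30.
Jun → UTC: 00:30–01:00, 01:30–03:30, 05:30–07:00, 07:30–08:30.
Uma → UTC: 08:00–11:30, 12:00–12:30, 13:30–14:00, 16:00–17:00.
Rania ∩ Callum: 07:30–08:30.
Rania ∩ Callum ∩ Zheng: 07:30–08:30.
Rania ∩ Callum ∩ Zheng ∩ Quinn: (none).
Rania ∩ Callum ∩ Zheng ∩ Quinn ∩ Jun: (none).
Rania ∩ Callum ∩ Zheng ∩ Quinn ∩ Jun ∩ Uma: (none).
Total common minutes: 0.

0 minutes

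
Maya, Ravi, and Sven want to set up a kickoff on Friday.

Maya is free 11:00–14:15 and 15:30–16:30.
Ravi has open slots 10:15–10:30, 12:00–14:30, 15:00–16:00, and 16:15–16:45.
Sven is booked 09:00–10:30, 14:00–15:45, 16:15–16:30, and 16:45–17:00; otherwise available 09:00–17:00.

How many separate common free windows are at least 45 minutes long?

Sven free within 09:00–17:00: 10:30–14:00, 15:45–16:15, 16:30–16:45.
Maya ∩ Ravi: 12:00–14:15, 15:30–16:00, 16:15–16:30.
Maya ∩ Ravi ∩ Sven: 12:00–14:00, 15:45–16:00.
Windows ≥ 45 min: 12:00–14:00.
That's 1 window.

1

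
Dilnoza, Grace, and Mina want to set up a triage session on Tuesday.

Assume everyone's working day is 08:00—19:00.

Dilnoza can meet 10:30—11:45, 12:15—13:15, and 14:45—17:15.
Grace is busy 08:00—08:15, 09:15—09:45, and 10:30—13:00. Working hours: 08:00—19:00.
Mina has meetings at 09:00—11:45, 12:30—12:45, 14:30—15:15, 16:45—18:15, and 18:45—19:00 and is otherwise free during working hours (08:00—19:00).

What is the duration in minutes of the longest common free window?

90 minutes

Grace free within 08:00–19:00: 08:15–09:15, 09:45–10:30, 13:00–19:00.
Mina free within 08:00–19:00: 08:00–09:00, 11:45–12:30, 12:45–14:30, 15:15–16:45, 18:15–18:45.
Dilnoza ∩ Grace: 13:00–13:15, 14:45–17:15.
Dilnoza ∩ Grace ∩ Mina: 13:00–13:15, 15:15–16:45.
Common window lengths: 15, 90 min; longest is 90.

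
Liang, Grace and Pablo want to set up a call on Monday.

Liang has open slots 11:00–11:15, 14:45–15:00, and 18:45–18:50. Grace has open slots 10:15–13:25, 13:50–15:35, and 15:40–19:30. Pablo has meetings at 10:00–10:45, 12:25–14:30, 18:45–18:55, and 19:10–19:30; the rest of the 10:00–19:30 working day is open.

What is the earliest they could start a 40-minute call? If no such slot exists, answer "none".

none

Pablo free within 10:00–19:30: 10:45–12:25, 14:30–18:45, 18:55–19:10.
Liang ∩ Grace: 11:00–11:15, 14:45–15:00, 18:45–18:50.
Liang ∩ Grace ∩ Pablo: 11:00–11:15, 14:45–15:00.
Windows ≥ 40 min: (none).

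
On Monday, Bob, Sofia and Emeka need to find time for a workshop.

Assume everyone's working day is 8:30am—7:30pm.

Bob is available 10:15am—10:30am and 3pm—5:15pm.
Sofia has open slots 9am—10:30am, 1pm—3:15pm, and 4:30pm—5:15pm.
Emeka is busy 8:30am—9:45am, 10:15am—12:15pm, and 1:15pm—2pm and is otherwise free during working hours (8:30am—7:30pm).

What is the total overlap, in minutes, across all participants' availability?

60 minutes

Emeka free within 08:30–19:30: 09:45–10:15, 12:15–13:15, 14:00–19:30.
Bob ∩ Sofia: 10:15–10:30, 15:00–15:15, 16:30–17:15.
Bob ∩ Sofia ∩ Emeka: 15:00–15:15, 16:30–17:15.
Total common minutes: 15 + 45 = 60.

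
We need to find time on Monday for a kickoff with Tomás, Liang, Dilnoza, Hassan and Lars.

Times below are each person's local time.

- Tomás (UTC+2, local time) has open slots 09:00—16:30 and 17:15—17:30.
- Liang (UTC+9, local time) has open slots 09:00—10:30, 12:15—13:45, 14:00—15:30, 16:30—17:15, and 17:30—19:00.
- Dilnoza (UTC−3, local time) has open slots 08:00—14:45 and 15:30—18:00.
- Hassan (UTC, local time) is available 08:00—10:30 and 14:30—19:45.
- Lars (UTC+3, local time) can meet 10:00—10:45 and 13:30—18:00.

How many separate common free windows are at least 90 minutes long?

0

Tomás → UTC: 07:00–14:30, 15:15–15:30.
Liang → UTC: 00:00–01:30, 03:15–04:45, 05:00–06:30, 07:30–08:15, 08:30–10:00.
Dilnoza → UTC: 11:00–17:45, 18:30–21:00.
Hassan → UTC: 08:00–10:30, 14:30–19:45.
Lars → UTC: 07:00–07:45, 10:30–15:00.
Tomás ∩ Liang: 07:30–08:15, 08:30–10:00.
Tomás ∩ Liang ∩ Dilnoza: (none).
Tomás ∩ Liang ∩ Dilnoza ∩ Hassan: (none).
Tomás ∩ Liang ∩ Dilnoza ∩ Hassan ∩ Lars: (none).
Windows ≥ 90 min: (none).
That's 0 windows.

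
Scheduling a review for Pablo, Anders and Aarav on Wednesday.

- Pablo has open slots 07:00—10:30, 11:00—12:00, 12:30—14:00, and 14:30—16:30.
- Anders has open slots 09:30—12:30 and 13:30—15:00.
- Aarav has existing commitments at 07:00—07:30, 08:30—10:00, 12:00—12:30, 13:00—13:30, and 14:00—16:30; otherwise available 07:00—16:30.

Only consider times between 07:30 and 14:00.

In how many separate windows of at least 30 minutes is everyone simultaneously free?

3

Aarav free within 07:00–16:30: 07:30–08:30, 10:00–12:00, 12:30–13:00, 13:30–14:00.
Pablo ∩ Anders: 09:30–10:30, 11:00–12:00, 13:30–14:00, 14:30–15:00.
Pablo ∩ Anders ∩ Aarav: 10:00–10:30, 11:00–12:00, 13:30–14:00.
Restricted to 07:30–14:00: 10:00–10:30, 11:00–12:00, 13:30–14:00.
Windows ≥ 30 min: 10:00–10:30, 11:00–12:00, 13:30–14:00.
That's 3 windows.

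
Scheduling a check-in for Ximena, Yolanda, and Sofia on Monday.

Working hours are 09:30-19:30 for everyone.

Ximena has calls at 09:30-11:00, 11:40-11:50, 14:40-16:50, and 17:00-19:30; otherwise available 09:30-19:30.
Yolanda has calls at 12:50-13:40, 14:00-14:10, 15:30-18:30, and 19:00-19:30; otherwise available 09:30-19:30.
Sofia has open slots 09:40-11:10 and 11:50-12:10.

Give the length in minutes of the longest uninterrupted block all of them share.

Ximena free within 09:30–19:30: 11:00–11:40, 11:50–14:40, 16:50–17:00.
Yolanda free within 09:30–19:30: 09:30–12:50, 13:40–14:00, 14:10–15:30, 18:30–19:00.
Ximena ∩ Yolanda: 11:00–11:40, 11:50–12:50, 13:40–14:00, 14:10–14:40.
Ximena ∩ Yolanda ∩ Sofia: 11:00–11:10, 11:50–12:10.
Common window lengths: 10, 20 min; longest is 20.

20 minutes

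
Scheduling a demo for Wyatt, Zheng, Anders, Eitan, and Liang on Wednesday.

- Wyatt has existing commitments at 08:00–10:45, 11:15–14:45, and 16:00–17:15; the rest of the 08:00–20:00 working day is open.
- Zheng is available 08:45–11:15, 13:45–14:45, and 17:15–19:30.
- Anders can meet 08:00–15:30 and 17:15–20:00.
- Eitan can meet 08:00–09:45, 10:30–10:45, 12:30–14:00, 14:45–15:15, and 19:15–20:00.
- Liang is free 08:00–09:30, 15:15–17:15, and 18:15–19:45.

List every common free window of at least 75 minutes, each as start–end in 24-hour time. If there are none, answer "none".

Wyatt free within 08:00–20:00: 10:45–11:15, 14:45–16:00, 17:15–20:00.
Wyatt ∩ Zheng: 10:45–11:15, 17:15–19:30.
Wyatt ∩ Zheng ∩ Anders: 10:45–11:15, 17:15–19:30.
Wyatt ∩ Zheng ∩ Anders ∩ Eitan: 19:15–19:30.
Wyatt ∩ Zheng ∩ Anders ∩ Eitan ∩ Liang: 19:15–19:30.
Windows ≥ 75 min: (none).

none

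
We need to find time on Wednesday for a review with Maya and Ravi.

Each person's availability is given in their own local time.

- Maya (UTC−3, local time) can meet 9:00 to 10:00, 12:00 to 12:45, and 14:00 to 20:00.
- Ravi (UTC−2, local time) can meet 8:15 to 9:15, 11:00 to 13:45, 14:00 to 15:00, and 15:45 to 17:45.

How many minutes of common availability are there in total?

165 minutes

Maya → UTC: 12:00–13:00, 15:00–15:45, 17:00–23:00.
Ravi → UTC: 10:15–11:15, 13:00–15:45, 16:00–17:00, 17:45–19:45.
Maya ∩ Ravi: 15:00–15:45, 17:45–19:45.
Total common minutes: 45 + 120 = 165.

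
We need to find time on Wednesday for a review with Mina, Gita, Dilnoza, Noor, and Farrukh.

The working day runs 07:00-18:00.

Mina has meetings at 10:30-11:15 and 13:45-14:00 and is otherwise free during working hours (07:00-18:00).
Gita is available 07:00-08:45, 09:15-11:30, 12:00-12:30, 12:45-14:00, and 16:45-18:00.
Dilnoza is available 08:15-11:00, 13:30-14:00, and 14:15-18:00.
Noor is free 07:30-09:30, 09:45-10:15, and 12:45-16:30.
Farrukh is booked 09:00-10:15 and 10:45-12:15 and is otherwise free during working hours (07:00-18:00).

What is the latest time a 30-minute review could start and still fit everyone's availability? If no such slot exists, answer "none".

Mina free within 07:00–18:00: 07:00–10:30, 11:15–13:45, 14:00–18:00.
Farrukh free within 07:00–18:00: 07:00–09:00, 10:15–10:45, 12:15–18:00.
Mina ∩ Gita: 07:00–08:45, 09:15–10:30, 11:15–11:30, 12:00–12:30, 12:45–13:45, 16:45–18:00.
Mina ∩ Gita ∩ Dilnoza: 08:15–08:45, 09:15–10:30, 13:30–13:45, 16:45–18:00.
Mina ∩ Gita ∩ Dilnoza ∩ Noor: 08:15–08:45, 09:15–09:30, 09:45–10:15, 13:30–13:45.
Mina ∩ Gita ∩ Dilnoza ∩ Noor ∩ Farrukh: 08:15–08:45, 13:30–13:45.
Windows ≥ 30 min: 08:15–08:45.
Latest start in the last window 08:15–08:45 is 08:45 − 30 min = 08:15.

08:15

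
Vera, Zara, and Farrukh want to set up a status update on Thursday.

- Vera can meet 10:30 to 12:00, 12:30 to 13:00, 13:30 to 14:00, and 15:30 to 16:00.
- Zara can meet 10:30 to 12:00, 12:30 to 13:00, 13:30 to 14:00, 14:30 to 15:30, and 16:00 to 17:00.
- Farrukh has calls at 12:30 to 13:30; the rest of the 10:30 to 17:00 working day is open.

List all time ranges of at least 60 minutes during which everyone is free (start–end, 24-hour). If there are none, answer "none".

Farrukh free within 10:30–17:00: 10:30–12:30, 13:30–17:00.
Vera ∩ Zara: 10:30–12:00, 12:30–13:00, 13:30–14:00.
Vera ∩ Zara ∩ Farrukh: 10:30–12:00, 13:30–14:00.
Windows ≥ 60 min: 10:30–12:00.

10:30–12:00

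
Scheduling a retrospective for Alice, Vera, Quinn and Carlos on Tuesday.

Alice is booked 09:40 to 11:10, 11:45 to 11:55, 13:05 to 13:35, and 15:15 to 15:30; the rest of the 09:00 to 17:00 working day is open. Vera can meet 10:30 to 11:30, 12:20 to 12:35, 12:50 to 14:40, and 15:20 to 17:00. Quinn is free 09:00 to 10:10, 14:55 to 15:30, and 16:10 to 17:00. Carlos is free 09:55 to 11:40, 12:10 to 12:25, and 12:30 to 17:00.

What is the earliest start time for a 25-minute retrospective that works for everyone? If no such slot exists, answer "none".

Alice free within 09:00–17:00: 09:00–09:40, 11:10–11:45, 11:55–13:05, 13:35–15:15, 15:30–17:00.
Alice ∩ Vera: 11:10–11:30, 12:20–12:35, 12:50–13:05, 13:35–14:40, 15:30–17:00.
Alice ∩ Vera ∩ Quinn: 16:10–17:00.
Alice ∩ Vera ∩ Quinn ∩ Carlos: 16:10–17:00.
Windows ≥ 25 min: 16:10–17:00.
Earliest such window starts at 16:10.

16:10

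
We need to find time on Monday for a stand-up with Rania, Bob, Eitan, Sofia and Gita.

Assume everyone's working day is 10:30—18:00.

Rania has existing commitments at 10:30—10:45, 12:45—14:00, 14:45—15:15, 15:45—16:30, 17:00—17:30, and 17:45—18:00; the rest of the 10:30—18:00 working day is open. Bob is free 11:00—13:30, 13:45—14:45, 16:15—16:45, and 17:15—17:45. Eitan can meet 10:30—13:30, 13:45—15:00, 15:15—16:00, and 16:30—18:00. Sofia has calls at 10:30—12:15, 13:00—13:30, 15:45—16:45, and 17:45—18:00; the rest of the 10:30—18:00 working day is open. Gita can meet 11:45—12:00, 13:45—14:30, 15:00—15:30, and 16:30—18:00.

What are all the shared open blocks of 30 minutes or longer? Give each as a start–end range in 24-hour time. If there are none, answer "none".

14:00–14:30

Rania free within 10:30–18:00: 10:45–12:45, 14:00–14:45, 15:15–15:45, 16:30–17:00, 17:30–17:45.
Sofia free within 10:30–18:00: 12:15–13:00, 13:30–15:45, 16:45–17:45.
Rania ∩ Bob: 11:00–12:45, 14:00–14:45, 16:30–16:45, 17:30–17:45.
Rania ∩ Bob ∩ Eitan: 11:00–12:45, 14:00–14:45, 16:30–16:45, 17:30–17:45.
Rania ∩ Bob ∩ Eitan ∩ Sofia: 12:15–12:45, 14:00–14:45, 17:30–17:45.
Rania ∩ Bob ∩ Eitan ∩ Sofia ∩ Gita: 14:00–14:30, 17:30–17:45.
Windows ≥ 30 min: 14:00–14:30.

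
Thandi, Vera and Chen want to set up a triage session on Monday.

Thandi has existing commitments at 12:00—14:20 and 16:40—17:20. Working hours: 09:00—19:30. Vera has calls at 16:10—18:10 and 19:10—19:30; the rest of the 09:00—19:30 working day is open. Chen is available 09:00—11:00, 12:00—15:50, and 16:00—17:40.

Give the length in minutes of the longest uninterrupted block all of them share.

Thandi free within 09:00–19:30: 09:00–12:00, 14:20–16:40, 17:20–19:30.
Vera free within 09:00–19:30: 09:00–16:10, 18:10–19:10.
Thandi ∩ Vera: 09:00–12:00, 14:20–16:10, 18:10–19:10.
Thandi ∩ Vera ∩ Chen: 09:00–11:00, 14:20–15:50, 16:00–16:10.
Common window lengths: 120, 90, 10 min; longest is 120.

120 minutes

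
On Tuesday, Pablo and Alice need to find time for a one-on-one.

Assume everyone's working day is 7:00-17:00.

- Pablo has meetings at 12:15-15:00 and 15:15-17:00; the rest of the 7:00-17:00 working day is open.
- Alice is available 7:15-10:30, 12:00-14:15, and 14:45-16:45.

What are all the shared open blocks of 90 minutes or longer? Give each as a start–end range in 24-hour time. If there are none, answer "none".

07:15–10:30

Pablo free within 07:00–17:00: 07:00–12:15, 15:00–15:15.
Pablo ∩ Alice: 07:15–10:30, 12:00–12:15, 15:00–15:15.
Windows ≥ 90 min: 07:15–10:30.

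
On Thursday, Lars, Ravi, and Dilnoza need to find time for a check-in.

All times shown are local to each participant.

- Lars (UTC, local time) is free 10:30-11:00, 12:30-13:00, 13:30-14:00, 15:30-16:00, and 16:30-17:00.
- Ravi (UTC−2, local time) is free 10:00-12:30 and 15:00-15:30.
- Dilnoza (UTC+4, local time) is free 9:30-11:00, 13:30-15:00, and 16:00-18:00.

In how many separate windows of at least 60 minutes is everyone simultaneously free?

0

Lars → UTC: 10:30–11:00, 12:30–13:00, 13:30–14:00, 15:30–16:00, 16:30–17:00.
Ravi → UTC: 12:00–14:30, 17:00–17:30.
Dilnoza → UTC: 05:30–07:00, 09:30–11:00, 12:00–14:00.
Lars ∩ Ravi: 12:30–13:00, 13:30–14:00.
Lars ∩ Ravi ∩ Dilnoza: 12:30–13:00, 13:30–14:00.
Windows ≥ 60 min: (none).
That's 0 windows.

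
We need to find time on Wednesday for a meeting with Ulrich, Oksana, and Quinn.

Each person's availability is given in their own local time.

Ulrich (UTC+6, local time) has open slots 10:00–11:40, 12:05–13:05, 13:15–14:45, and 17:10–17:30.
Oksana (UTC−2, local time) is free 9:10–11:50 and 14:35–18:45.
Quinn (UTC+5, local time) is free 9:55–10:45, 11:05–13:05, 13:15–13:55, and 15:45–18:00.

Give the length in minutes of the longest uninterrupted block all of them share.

20 minutes

Ulrich → UTC: 04:00–05:40, 06:05–07:05, 07:15–08:45, 11:10–11:30.
Oksana → UTC: 11:10–13:50, 16:35–20:45.
Quinn → UTC: 04:55–05:45, 06:05–08:05, 08:15–08:55, 10:45–13:00.
Ulrich ∩ Oksana: 11:10–11:30.
Ulrich ∩ Oksana ∩ Quinn: 11:10–11:30.
Single common window of 20 minutes.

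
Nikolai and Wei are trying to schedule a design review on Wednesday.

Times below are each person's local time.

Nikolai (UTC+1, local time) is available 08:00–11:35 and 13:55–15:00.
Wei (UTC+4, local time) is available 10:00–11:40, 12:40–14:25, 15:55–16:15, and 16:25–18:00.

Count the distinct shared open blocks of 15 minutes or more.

Nikolai → UTC: 07:00–10:35, 12:55–14:00.
Wei → UTC: 06:00–07:40, 08:40–10:25, 11:55–12:15, 12:25–14:00.
Nikolai ∩ Wei: 07:00–07:40, 08:40–10:25, 12:55–14:00.
Windows ≥ 15 min: 07:00–07:40, 08:40–10:25, 12:55–14:00.
That's 3 windows.

3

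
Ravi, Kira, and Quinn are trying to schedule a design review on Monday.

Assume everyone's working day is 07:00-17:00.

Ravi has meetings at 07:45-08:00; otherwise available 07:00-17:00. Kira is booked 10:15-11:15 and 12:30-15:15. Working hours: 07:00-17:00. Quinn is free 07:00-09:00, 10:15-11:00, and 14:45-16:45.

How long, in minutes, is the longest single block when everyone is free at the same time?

Ravi free within 07:00–17:00: 07:00–07:45, 08:00–17:00.
Kira free within 07:00–17:00: 07:00–10:15, 11:15–12:30, 15:15–17:00.
Ravi ∩ Kira: 07:00–07:45, 08:00–10:15, 11:15–12:30, 15:15–17:00.
Ravi ∩ Kira ∩ Quinn: 07:00–07:45, 08:00–09:00, 15:15–16:45.
Common window lengths: 45, 60, 90 min; longest is 90.

90 minutes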